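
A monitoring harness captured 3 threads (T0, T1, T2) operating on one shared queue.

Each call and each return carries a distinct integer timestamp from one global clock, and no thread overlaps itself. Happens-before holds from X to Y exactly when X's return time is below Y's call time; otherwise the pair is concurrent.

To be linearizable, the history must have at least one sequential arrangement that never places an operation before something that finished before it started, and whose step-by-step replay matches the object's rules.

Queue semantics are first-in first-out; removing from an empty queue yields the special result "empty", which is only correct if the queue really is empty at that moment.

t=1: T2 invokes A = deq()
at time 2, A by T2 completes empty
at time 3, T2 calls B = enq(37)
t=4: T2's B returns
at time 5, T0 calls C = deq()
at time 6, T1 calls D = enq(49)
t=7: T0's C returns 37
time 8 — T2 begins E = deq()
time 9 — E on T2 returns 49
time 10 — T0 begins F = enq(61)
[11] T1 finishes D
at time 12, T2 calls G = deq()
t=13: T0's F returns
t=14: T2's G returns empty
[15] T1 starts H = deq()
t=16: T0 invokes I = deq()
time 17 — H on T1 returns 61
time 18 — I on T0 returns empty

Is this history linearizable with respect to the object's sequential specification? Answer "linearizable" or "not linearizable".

linearizable

one valid linearization: A, B, C, D, E, G, F, H, I
1. A deq() → empty, leaving queue <>
2. B enq(37), leaving queue <37>
3. C deq() → 37, leaving queue <>
4. D enq(49), leaving queue <49>
5. E deq() → 49, leaving queue <>
6. G deq() → empty, leaving queue <>
7. F enq(61), leaving queue <61>
8. H deq() → 61, leaving queue <>
9. I deq() → empty, leaving queue <>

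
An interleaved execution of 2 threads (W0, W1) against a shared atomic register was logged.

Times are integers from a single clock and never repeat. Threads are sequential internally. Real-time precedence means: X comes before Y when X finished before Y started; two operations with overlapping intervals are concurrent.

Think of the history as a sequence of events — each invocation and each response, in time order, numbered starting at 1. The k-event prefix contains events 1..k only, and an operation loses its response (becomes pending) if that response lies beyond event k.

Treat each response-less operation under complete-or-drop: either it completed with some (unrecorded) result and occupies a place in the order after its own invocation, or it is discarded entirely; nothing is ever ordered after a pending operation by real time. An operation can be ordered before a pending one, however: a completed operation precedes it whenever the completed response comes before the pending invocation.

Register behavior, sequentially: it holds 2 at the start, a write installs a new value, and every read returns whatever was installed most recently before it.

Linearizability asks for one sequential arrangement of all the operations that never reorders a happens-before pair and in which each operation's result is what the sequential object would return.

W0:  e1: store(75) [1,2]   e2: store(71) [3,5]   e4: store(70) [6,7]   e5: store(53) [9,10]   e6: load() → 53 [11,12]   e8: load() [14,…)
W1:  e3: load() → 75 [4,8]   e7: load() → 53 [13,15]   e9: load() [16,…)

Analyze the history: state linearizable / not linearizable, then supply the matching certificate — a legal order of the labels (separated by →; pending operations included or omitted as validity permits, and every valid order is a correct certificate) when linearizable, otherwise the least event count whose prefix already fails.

linearizable — witness: e1 → e3 → e2 → e4 → e5 → e6 → e7

1. e1 store(75), leaving value 75
2. e3 load() → 75, leaving value 75
3. e2 store(71), leaving value 71
4. e4 store(70), leaving value 70
5. e5 store(53), leaving value 53
6. e6 load() → 53, leaving value 53
7. e7 load() → 53, leaving value 53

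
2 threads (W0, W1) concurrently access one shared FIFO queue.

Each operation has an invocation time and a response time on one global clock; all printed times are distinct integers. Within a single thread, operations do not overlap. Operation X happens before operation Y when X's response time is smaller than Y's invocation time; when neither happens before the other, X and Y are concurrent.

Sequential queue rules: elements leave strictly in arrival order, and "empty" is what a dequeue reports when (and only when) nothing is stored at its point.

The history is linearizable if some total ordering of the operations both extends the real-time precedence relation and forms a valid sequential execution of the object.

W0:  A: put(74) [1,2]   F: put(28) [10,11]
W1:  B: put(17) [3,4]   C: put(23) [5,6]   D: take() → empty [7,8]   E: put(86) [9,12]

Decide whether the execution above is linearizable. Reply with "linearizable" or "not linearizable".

not linearizable

the violation lands at event 8, D's response at time 8: events 1..7 linearize, events 1..8 do not
the sole real-time-consistent order of 4 completed operations fails the FIFO queue replay
e.g. A, B, C, D: illegal at step 4, since D take() → empty cannot apply there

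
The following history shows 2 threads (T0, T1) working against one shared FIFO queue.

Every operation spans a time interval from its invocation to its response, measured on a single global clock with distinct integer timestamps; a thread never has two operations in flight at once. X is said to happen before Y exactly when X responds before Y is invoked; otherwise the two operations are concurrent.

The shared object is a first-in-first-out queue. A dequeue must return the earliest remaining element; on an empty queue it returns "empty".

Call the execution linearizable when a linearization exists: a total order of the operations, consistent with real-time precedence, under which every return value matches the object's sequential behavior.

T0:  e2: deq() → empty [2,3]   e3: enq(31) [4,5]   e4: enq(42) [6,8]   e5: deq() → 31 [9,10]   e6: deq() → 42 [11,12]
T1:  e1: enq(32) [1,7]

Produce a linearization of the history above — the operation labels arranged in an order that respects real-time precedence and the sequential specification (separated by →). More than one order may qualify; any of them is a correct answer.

e2 → e3 → e4 → e1 → e5 → e6

step 1: e2 deq() → empty — queue <>
step 2: e3 enq(31) — queue <31>
step 3: e4 enq(42) — queue <31,42>
step 4: e1 enq(32) — queue <31,42,32>
step 5: e5 deq() → 31 — queue <42,32>
step 6: e6 deq() → 42 — queue <32>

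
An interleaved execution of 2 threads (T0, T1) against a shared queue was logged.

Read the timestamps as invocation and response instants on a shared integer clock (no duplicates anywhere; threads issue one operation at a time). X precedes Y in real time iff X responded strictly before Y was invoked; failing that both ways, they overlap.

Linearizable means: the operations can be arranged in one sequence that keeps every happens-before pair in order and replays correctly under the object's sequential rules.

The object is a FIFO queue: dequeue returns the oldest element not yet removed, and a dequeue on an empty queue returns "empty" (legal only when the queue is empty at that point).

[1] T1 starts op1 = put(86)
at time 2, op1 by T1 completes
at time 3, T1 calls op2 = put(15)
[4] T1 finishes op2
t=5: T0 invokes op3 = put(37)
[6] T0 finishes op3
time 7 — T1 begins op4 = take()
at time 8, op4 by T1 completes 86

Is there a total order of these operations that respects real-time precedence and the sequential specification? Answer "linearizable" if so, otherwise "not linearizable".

one valid linearization: op1, op2, op3, op4
after step 1 (op1 put(86)): queue <86>
after step 2 (op2 put(15)): queue <86,15>
after step 3 (op3 put(37)): queue <86,15,37>
after step 4 (op4 take() → 86): queue <15,37>

linearizable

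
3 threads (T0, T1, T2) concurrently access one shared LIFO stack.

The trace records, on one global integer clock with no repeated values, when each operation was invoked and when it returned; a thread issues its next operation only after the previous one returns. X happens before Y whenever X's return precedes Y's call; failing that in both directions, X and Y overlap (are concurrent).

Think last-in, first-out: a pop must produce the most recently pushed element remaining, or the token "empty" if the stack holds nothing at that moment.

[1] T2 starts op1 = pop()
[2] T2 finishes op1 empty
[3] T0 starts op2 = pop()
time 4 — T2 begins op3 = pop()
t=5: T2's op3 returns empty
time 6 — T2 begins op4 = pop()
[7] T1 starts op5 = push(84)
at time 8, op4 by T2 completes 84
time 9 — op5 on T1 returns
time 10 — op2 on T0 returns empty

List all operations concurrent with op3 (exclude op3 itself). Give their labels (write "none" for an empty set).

op3 spans [4,5]; an op avoiding the whole window 4..5 is ordered, any other is concurrent
op1 [1,2]: before
op2 [3,10]: concurrent
op4 [6,8]: after
op5 [7,9]: after

op2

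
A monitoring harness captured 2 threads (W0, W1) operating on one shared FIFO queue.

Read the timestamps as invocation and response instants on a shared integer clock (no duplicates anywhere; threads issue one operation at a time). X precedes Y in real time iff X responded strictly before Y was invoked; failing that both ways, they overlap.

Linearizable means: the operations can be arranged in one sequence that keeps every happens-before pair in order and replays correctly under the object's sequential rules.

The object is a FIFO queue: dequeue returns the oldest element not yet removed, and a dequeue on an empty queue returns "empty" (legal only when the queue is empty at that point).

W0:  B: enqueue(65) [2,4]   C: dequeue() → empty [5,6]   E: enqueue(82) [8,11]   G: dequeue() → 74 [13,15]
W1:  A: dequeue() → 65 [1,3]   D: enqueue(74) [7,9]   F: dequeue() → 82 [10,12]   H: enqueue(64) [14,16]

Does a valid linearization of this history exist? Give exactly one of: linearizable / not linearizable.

witness order: B, A, C, E, D, F, G, H
1. B enqueue(65), leaving queue <65>
2. A dequeue() → 65, leaving queue <>
3. C dequeue() → empty, leaving queue <>
4. E enqueue(82), leaving queue <82>
5. D enqueue(74), leaving queue <82,74>
6. F dequeue() → 82, leaving queue <74>
7. G dequeue() → 74, leaving queue <>
8. H enqueue(64), leaving queue <64>

linearizable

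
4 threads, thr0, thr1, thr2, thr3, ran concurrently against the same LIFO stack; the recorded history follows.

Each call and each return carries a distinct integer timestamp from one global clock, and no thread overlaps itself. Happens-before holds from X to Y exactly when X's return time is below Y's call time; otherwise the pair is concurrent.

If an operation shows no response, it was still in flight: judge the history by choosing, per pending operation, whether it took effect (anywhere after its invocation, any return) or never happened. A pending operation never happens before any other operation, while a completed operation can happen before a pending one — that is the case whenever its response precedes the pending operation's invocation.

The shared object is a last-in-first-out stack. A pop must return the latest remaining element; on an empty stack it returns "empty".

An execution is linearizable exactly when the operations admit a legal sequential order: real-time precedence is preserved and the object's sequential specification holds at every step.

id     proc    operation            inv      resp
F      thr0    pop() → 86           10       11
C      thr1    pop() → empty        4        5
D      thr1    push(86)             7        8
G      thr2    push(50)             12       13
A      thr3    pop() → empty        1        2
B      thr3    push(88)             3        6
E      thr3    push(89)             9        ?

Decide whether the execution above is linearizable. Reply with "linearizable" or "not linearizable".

linearizable

witness order: A, C, B, D, F, E, G
1. A pop() → empty, leaving stack <>
2. C pop() → empty, leaving stack <>
3. B push(88), leaving stack <88>
4. D push(86), leaving stack <88,86>
5. F pop() → 86, leaving stack <88>
6. E push(89) (pending, included), leaving stack <88,89>
7. G push(50), leaving stack <88,89,50>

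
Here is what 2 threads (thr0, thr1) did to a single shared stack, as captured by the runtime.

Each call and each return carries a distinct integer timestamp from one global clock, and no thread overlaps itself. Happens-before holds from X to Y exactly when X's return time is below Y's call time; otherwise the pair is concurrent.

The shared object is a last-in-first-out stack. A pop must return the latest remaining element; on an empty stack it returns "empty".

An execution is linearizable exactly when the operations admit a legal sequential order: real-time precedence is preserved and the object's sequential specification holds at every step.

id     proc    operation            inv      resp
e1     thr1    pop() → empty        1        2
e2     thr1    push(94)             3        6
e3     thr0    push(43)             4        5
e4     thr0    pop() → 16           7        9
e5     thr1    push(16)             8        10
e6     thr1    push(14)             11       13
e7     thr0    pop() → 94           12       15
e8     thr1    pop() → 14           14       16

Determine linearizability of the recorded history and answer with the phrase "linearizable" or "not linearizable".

witness order: e1, e3, e2, e5, e4, e6, e8, e7
step 1: e1 pop() → empty — stack <>
step 2: e3 push(43) — stack <43>
step 3: e2 push(94) — stack <43,94>
step 4: e5 push(16) — stack <43,94,16>
step 5: e4 pop() → 16 — stack <43,94>
step 6: e6 push(14) — stack <43,94,14>
step 7: e8 pop() → 14 — stack <43,94>
step 8: e7 pop() → 94 — stack <43>

linearizable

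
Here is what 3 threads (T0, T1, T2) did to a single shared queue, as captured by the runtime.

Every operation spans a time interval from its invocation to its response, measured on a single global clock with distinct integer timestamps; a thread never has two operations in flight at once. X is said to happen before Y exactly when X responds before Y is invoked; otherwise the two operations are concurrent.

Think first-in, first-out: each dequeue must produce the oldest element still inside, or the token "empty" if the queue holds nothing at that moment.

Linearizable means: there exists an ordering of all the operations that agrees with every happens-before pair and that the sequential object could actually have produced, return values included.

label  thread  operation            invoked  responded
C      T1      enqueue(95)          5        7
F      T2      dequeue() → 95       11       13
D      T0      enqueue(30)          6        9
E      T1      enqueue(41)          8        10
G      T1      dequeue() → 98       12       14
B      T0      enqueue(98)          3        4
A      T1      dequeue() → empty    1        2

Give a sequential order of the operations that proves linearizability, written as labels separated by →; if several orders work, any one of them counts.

A → B → C → D → E → G → F

after step 1 (A dequeue() → empty): queue <>
after step 2 (B enqueue(98)): queue <98>
after step 3 (C enqueue(95)): queue <98,95>
after step 4 (D enqueue(30)): queue <98,95,30>
after step 5 (E enqueue(41)): queue <98,95,30,41>
after step 6 (G dequeue() → 98): queue <95,30,41>
after step 7 (F dequeue() → 95): queue <30,41>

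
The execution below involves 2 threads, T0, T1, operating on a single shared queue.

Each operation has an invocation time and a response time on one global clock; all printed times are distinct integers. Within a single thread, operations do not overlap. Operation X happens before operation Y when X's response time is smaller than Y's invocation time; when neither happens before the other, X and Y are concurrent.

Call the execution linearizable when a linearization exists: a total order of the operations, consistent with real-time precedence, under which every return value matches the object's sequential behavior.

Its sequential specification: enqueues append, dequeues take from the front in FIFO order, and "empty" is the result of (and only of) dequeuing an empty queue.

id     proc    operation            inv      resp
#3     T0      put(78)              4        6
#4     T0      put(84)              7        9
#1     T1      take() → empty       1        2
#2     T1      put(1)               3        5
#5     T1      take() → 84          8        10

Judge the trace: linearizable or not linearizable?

not linearizable

already the first 10 events (up to #5's response at time 10) admit no linearization; the first 9 still do
all 4 real-time-respecting orders fail — 5 completed queue operations, no legal replay
e.g. #1, #2, #3, #4, #5: illegal at step 5, since #5 take() → 84 cannot apply there
e.g. #1, #2, #3, #5, #4: illegal at step 4, since #5 take() → 84 cannot apply there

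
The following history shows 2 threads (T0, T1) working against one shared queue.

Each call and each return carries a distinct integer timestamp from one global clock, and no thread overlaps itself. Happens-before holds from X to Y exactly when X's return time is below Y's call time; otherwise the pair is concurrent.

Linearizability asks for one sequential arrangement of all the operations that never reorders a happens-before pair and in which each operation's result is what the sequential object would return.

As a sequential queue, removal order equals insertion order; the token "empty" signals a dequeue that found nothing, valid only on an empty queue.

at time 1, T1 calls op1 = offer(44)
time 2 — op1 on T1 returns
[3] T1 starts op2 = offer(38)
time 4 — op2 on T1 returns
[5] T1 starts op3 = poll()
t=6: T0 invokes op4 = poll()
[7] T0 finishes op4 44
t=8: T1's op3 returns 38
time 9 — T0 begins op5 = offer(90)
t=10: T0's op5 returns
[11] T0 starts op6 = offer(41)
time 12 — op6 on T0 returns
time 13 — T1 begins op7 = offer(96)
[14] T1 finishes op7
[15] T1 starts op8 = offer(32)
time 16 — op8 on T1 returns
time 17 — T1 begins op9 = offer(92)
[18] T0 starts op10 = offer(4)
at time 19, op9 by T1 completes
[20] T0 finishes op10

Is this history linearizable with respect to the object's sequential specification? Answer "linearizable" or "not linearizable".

one valid linearization: op1, op2, op4, op3, op5, op6, op7, op8, op9, op10
after step 1 (op1 offer(44)): queue <44>
after step 2 (op2 offer(38)): queue <44,38>
after step 3 (op4 poll() → 44): queue <38>
after step 4 (op3 poll() → 38): queue <>
after step 5 (op5 offer(90)): queue <90>
after step 6 (op6 offer(41)): queue <90,41>
after step 7 (op7 offer(96)): queue <90,41,96>
after step 8 (op8 offer(32)): queue <90,41,96,32>
after step 9 (op9 offer(92)): queue <90,41,96,32,92>
after step 10 (op10 offer(4)): queue <90,41,96,32,92,4>

linearizable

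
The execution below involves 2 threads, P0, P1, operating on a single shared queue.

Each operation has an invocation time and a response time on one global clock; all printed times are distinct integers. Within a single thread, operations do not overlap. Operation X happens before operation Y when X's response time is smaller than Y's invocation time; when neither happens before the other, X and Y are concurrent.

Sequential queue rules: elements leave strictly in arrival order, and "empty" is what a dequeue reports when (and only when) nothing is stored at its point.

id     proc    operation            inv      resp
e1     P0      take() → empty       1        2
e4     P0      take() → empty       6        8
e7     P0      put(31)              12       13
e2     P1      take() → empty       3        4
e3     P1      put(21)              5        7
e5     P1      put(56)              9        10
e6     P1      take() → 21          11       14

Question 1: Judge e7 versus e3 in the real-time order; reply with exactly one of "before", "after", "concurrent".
after

e7 spans [12,13], e3 spans [5,7]
resp(e3)=7 < inv(e7)=12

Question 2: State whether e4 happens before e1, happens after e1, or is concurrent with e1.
after

e4 spans [6,8], e1 spans [1,2]
resp(e1)=2 < inv(e4)=6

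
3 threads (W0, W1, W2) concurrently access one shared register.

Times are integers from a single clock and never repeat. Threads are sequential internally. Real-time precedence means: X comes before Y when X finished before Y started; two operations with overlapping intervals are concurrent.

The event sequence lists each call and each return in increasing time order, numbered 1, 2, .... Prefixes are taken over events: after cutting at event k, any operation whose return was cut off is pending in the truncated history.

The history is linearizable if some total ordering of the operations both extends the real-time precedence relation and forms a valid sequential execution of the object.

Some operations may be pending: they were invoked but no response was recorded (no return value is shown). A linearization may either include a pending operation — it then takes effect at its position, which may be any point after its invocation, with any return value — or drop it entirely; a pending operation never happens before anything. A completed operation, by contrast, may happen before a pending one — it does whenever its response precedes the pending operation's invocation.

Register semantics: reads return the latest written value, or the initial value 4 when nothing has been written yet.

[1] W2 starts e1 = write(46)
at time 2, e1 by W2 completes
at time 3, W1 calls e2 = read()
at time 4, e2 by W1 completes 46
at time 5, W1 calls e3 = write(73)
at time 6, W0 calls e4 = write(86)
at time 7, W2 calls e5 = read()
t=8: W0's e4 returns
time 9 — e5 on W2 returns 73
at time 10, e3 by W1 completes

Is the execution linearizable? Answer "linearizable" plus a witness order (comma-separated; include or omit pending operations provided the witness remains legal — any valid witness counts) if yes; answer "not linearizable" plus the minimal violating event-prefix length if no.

linearizable — witness: e1, e2, e3, e5, e4

1. e1 write(46), leaving value 46
2. e2 read() → 46, leaving value 46
3. e3 write(73), leaving value 73
4. e5 read() → 73, leaving value 73
5. e4 write(86), leaving value 86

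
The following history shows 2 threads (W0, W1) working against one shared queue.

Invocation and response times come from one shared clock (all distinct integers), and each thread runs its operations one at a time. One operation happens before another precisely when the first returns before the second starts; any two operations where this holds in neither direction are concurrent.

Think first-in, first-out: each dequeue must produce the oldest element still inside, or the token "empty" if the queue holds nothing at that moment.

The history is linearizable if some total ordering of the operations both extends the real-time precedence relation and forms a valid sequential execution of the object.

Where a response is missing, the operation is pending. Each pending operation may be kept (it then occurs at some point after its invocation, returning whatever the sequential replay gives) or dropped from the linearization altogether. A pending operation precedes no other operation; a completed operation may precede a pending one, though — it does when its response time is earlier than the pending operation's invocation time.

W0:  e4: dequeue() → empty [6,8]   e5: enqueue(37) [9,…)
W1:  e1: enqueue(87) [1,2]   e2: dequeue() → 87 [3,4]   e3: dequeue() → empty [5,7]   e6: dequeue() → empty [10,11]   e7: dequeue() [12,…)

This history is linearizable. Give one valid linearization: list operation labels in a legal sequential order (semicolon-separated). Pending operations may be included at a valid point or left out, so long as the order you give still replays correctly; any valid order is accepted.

after step 1 (e1 enqueue(87)): queue <87>
after step 2 (e2 dequeue() → 87): queue <>
after step 3 (e3 dequeue() → empty): queue <>
after step 4 (e4 dequeue() → empty): queue <>
after step 5 (e6 dequeue() → empty): queue <>

e1; e2; e3; e4; e6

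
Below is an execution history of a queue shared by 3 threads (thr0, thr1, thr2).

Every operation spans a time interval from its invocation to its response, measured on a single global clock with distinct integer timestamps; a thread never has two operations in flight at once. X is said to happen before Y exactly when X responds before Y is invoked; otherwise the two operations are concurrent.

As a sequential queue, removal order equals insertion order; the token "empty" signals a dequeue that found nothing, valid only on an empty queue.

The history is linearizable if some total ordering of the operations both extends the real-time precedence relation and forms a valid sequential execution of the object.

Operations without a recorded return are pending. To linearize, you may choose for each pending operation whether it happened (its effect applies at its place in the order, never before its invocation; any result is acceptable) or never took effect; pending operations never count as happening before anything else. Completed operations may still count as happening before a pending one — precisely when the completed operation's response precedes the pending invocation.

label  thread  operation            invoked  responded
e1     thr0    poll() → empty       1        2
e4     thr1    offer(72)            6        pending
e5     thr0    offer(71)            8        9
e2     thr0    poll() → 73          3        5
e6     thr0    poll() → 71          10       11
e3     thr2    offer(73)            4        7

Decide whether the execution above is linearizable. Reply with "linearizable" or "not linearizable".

a witness: e1, e3, e2, e5, e4, e6
after step 1 (e1 poll() → empty): queue <>
after step 2 (e3 offer(73)): queue <73>
after step 3 (e2 poll() → 73): queue <>
after step 4 (e5 offer(71)): queue <71>
after step 5 (e4 offer(72) (pending, included)): queue <71,72>
after step 6 (e6 poll() → 71): queue <72>

linearizable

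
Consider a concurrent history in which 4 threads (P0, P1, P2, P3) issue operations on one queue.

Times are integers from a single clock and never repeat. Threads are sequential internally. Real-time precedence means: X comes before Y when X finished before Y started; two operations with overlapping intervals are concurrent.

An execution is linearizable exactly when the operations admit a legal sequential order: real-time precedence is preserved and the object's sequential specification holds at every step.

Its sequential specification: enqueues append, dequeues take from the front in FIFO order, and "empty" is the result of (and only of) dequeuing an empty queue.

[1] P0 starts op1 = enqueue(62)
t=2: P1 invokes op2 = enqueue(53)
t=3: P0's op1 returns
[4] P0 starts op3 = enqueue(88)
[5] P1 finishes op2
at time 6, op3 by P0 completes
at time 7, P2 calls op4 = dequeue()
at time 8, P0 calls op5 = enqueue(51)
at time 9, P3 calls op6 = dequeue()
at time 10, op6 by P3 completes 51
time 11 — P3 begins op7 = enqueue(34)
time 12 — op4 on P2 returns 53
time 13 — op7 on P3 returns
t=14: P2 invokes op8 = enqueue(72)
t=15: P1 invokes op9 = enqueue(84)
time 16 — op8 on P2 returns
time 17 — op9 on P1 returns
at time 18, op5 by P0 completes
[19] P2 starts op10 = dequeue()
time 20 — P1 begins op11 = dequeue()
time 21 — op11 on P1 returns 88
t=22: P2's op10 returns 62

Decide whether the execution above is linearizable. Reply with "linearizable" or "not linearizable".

not linearizable

cut after 9 events: linearizable; cut after 10 events (op6 responds, time 10): not linearizable
real-time-consistent orders of the 4 completed operations: 3 — all fail the queue replay
every completion of the 2 pending operations (op4, op5) was checked; none linearizes
e.g. op1, op2, op3, op6 (pending dropped): illegal at step 4, since op6 dequeue() → 51 cannot apply there
e.g. op1, op3, op2, op6 (pending dropped): illegal at step 4, since op6 dequeue() → 51 cannot apply there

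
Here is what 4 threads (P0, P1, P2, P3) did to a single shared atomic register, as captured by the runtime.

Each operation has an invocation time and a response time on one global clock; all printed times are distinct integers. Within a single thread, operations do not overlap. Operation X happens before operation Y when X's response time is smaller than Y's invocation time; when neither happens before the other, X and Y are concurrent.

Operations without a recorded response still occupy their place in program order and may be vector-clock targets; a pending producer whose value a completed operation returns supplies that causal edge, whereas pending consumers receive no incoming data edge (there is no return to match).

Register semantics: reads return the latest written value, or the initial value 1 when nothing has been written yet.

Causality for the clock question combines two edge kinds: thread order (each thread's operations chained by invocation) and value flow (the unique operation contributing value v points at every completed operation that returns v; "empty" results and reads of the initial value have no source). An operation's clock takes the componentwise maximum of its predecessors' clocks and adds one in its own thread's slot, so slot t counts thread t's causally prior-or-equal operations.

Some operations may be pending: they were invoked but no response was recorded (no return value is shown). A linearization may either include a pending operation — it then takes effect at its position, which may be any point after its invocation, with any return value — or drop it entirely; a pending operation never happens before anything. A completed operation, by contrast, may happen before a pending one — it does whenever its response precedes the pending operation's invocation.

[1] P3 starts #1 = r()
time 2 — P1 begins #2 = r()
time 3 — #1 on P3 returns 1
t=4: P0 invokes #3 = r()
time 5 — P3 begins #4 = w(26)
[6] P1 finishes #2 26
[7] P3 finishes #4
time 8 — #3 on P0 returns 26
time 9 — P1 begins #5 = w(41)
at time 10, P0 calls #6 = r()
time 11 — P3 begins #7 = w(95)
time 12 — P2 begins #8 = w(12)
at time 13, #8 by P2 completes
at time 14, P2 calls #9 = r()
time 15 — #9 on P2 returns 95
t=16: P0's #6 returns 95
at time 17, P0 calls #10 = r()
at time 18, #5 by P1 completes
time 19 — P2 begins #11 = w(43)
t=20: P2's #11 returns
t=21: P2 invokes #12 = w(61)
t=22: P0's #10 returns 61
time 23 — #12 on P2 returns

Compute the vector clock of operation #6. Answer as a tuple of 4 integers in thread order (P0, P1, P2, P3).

(2, 0, 0, 3)

#1, invoked 1, has no incoming edges; only P3's bump applies → (0, 0, 0, 1)
#8, invoked 12, has no incoming edges; only P2's bump applies → (0, 0, 1, 0)
merge at #4 (invoked 5): VC(#1)=(0, 0, 0, 1), own-thread bump on P3 → (0, 0, 0, 2)
merge at #7 (invoked 11): VC(#4)=(0, 0, 0, 2), own-thread bump on P3 → (0, 0, 0, 3)
merge at #2 (invoked 2): VC(#4)=(0, 0, 0, 2), own-thread bump on P1 → (0, 1, 0, 2)
merge at #3 (invoked 4): VC(#4)=(0, 0, 0, 2), own-thread bump on P0 → (1, 0, 0, 2)
merge at #5 (invoked 9): VC(#2)=(0, 1, 0, 2), own-thread bump on P1 → (0, 2, 0, 2)
merge at #9 (invoked 14): VC(#7)=(0, 0, 0, 3), VC(#8)=(0, 0, 1, 0), own-thread bump on P2 → (0, 0, 2, 3)
merge at #6 (invoked 10): VC(#3)=(1, 0, 0, 2), VC(#7)=(0, 0, 0, 3), own-thread bump on P0 → (2, 0, 0, 3)
merge at #11 (invoked 19): VC(#9)=(0, 0, 2, 3), own-thread bump on P2 → (0, 0, 3, 3)
merge at #12 (invoked 21): VC(#11)=(0, 0, 3, 3), own-thread bump on P2 → (0, 0, 4, 3)
merge at #10 (invoked 17): VC(#6)=(2, 0, 0, 3), VC(#12)=(0, 0, 4, 3), own-thread bump on P0 → (3, 0, 4, 3)
target: VC(#6) = (2, 0, 0, 3)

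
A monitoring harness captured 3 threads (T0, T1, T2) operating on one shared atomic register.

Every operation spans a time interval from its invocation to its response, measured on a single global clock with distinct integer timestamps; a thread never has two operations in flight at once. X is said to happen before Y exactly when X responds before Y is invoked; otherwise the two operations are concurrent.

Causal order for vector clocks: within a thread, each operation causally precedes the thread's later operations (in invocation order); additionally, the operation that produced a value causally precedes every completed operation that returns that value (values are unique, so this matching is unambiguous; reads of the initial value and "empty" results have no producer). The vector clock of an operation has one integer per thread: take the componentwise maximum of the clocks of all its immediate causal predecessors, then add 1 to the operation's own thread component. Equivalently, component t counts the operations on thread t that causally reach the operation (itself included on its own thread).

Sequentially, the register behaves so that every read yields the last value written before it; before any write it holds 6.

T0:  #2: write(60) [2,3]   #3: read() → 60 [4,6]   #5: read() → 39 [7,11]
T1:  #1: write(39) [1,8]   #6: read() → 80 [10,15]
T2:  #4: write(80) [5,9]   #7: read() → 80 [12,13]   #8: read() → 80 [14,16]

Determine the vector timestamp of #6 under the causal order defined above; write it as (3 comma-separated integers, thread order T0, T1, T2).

(0, 2, 1)

no predecessors for #4 (invoked 5): T2 increments from zero → (0, 0, 1)
no predecessors for #1 (invoked 1): T1 increments from zero → (0, 1, 0)
no predecessors for #2 (invoked 2): T0 increments from zero → (1, 0, 0)
merge at #7 (invoked 12): VC(#4)=(0, 0, 1), own-thread bump on T2 → (0, 0, 2)
merge at #3 (invoked 4): VC(#2)=(1, 0, 0), own-thread bump on T0 → (2, 0, 0)
merge at #8 (invoked 14): VC(#4)=(0, 0, 1), VC(#7)=(0, 0, 2), own-thread bump on T2 → (0, 0, 3)
merge at #6 (invoked 10): VC(#1)=(0, 1, 0), VC(#4)=(0, 0, 1), own-thread bump on T1 → (0, 2, 1)
merge at #5 (invoked 7): VC(#1)=(0, 1, 0), VC(#3)=(2, 0, 0), own-thread bump on T0 → (3, 1, 0)
target: VC(#6) = (0, 2, 1)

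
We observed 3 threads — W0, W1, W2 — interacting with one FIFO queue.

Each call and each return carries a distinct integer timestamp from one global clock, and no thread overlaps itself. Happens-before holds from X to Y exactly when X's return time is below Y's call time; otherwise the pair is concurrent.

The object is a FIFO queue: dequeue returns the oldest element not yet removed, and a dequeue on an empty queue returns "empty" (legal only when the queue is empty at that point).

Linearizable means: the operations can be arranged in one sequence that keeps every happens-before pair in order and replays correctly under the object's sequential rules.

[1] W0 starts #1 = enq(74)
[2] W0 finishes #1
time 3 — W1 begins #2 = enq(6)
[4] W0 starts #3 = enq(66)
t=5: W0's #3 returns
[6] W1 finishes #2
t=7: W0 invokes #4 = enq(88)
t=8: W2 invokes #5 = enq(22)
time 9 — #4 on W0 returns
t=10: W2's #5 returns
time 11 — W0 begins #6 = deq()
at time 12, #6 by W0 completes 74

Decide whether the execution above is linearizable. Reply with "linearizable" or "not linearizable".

one valid linearization: #1, #2, #3, #4, #5, #6
after step 1 (#1 enq(74)): queue <74>
after step 2 (#2 enq(6)): queue <74,6>
after step 3 (#3 enq(66)): queue <74,6,66>
after step 4 (#4 enq(88)): queue <74,6,66,88>
after step 5 (#5 enq(22)): queue <74,6,66,88,22>
after step 6 (#6 deq() → 74): queue <6,66,88,22>

linearizable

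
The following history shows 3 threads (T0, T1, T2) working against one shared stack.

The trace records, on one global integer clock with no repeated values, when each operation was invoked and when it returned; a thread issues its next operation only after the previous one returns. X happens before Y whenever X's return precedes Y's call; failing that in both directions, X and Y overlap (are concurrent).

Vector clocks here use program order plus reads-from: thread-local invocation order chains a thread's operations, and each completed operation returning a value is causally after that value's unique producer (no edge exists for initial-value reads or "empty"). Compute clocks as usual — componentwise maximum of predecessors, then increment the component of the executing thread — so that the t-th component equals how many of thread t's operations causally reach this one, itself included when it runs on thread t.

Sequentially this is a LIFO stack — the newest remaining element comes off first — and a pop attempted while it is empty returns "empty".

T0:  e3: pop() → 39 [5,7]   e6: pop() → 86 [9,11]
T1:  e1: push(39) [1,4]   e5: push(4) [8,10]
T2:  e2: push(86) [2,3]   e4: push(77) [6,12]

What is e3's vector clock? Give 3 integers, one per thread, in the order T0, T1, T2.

invoked at 2, e2 has no predecessors; its own T2 bump gives (0, 0, 1)
invoked at 1, e1 has no predecessors; its own T1 bump gives (0, 1, 0)
invoked at 6, e4 merges VC(e2)=(0, 0, 1) and bumps T2's slot → (0, 0, 2)
invoked at 8, e5 merges VC(e1)=(0, 1, 0) and bumps T1's slot → (0, 2, 0)
invoked at 5, e3 merges VC(e1)=(0, 1, 0) and bumps T0's slot → (1, 1, 0)
invoked at 9, e6 merges VC(e2)=(0, 0, 1), VC(e3)=(1, 1, 0) and bumps T0's slot → (2, 1, 1)
target: VC(e3) = (1, 1, 0)

(1, 1, 0)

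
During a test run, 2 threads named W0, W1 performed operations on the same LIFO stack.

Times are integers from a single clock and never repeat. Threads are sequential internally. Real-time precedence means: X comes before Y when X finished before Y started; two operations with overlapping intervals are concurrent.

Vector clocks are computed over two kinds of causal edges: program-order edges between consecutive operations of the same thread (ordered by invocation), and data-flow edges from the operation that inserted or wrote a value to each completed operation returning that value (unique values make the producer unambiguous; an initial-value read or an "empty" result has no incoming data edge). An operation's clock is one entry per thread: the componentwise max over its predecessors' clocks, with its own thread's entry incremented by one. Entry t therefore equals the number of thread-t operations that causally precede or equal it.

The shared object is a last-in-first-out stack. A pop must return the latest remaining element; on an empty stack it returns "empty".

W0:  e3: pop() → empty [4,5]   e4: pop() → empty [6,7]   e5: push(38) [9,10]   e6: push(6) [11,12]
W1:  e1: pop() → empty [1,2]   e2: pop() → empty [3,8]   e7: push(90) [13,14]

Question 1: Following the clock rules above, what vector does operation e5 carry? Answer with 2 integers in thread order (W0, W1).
Answer: (3, 0)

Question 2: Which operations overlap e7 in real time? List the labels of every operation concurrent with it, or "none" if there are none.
Answer: none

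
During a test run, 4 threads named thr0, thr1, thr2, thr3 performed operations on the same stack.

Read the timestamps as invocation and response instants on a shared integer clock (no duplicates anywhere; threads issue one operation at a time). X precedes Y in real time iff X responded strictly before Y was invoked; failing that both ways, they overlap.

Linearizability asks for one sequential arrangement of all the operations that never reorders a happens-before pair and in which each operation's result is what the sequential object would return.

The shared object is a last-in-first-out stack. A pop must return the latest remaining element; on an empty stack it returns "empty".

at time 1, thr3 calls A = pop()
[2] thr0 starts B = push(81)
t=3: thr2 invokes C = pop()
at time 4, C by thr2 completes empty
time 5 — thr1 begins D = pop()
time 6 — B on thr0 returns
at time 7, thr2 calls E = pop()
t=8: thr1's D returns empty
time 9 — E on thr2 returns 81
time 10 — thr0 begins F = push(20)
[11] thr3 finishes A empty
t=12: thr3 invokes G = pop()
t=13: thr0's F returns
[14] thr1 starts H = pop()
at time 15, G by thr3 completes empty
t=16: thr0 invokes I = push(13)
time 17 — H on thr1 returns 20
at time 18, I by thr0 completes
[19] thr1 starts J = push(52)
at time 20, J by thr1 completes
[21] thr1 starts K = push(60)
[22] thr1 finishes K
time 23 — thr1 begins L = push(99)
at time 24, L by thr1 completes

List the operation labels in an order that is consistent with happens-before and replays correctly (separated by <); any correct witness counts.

step 1: A pop() → empty — stack <>
step 2: C pop() → empty — stack <>
step 3: B push(81) — stack <81>
step 4: E pop() → 81 — stack <>
step 5: D pop() → empty — stack <>
step 6: F push(20) — stack <20>
step 7: H pop() → 20 — stack <>
step 8: G pop() → empty — stack <>
step 9: I push(13) — stack <13>
step 10: J push(52) — stack <13,52>
step 11: K push(60) — stack <13,52,60>
step 12: L push(99) — stack <13,52,60,99>

A < C < B < E < D < F < H < G < I < J < K < L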